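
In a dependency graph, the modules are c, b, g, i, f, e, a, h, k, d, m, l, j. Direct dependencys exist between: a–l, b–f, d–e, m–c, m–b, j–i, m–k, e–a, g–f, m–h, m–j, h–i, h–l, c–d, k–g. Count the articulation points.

Removing m increases the component count from 1 to 2, so m is a cut vertex.
By contrast removing h leaves 1 component; it is not a cut vertex. No other vertex is a cut vertex either.

1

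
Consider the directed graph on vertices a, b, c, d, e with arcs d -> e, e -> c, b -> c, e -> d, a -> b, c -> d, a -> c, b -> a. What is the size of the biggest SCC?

3

{c, d, e} are all mutually reachable — one SCC of size 3.
{a, b} are all mutually reachable — one SCC of size 2.
The largest has 3 vertices.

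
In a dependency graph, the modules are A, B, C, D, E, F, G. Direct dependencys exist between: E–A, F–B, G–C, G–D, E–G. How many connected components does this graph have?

2

Starting from B we can reach B, F. That is one component of size 2.
Starting from A we can reach A, C, D, E, G. That is one component of size 5.
Total: 2 components.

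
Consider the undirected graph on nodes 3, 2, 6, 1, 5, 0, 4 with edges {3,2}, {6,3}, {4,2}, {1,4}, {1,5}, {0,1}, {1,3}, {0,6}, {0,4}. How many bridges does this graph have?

1

The edges on the cycle 0-6-3-1-0 are not bridges since each lies on that cycle.
But removing 5-1 disconnects 5 from 1 — this is a bridge.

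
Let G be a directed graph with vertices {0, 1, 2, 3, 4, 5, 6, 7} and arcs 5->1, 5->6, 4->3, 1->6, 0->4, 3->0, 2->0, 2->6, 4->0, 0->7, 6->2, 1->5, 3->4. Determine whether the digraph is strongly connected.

No

There is no directed path from 7 to 6, so the graph is not strongly connected.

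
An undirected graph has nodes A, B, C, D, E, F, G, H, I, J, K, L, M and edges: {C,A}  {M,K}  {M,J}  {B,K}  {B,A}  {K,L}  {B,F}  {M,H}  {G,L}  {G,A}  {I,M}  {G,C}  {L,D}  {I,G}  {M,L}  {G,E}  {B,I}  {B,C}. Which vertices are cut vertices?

B, G, L, M

Removing B increases the component count from 1 to 2, so B is a cut vertex.
Removing G increases the component count from 1 to 2, so G is a cut vertex.
Removing L increases the component count from 1 to 2, so L is a cut vertex.
Likewise M is a cut vertex.
By contrast removing C leaves 1 component; it is not a cut vertex. No other vertex is a cut vertex either.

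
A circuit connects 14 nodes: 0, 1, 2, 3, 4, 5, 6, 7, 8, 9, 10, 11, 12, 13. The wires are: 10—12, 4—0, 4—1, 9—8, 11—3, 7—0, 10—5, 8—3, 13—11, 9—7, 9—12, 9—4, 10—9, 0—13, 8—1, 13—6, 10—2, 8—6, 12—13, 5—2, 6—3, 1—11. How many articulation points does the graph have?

1

Removing 10 increases the component count from 1 to 2, so 10 is a cut vertex.
By contrast removing 3 leaves 1 component; it is not a cut vertex. No other vertex is a cut vertex either.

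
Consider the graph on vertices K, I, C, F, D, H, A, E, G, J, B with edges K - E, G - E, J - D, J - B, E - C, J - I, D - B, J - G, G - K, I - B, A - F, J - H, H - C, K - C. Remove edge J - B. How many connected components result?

J and B are still connected via J-I-B, so the component count stays at 2.

2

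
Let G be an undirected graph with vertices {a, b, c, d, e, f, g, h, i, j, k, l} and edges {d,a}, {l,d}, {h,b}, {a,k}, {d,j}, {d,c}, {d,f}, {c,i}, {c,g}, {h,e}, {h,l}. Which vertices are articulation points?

Removing a increases the component count from 1 to 2, so a is a cut vertex.
Removing c increases the component count from 1 to 3, so c is a cut vertex.
Removing d increases the component count from 1 to 5, so d is a cut vertex.
Likewise h, l are cut vertices.
By contrast removing f leaves 1 component; it is not a cut vertex. No other vertex is a cut vertex either.

a, c, d, h, l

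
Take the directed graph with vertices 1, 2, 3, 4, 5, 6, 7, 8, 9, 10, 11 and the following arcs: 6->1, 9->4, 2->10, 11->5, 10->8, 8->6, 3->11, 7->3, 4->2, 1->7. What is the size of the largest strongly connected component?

1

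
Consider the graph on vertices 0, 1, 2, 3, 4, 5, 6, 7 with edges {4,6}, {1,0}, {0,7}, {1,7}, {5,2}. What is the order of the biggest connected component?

3

3 is isolated — a component by itself.
Starting from 4 we can reach 4, 6. That is one component of size 2.
Starting from 2 we can reach 2, 5. That is one component of size 2.
Starting from 0 we can reach 0, 1, 7. That is one component of size 3.
The largest has 3 vertices.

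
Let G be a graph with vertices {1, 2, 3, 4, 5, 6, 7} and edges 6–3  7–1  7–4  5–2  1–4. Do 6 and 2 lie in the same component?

The component containing 6 is {3, 6}, and 2 is not in it.

No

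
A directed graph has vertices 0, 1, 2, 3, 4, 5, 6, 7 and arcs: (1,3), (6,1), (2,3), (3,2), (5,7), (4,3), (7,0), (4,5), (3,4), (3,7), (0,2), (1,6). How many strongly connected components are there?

{0, 2, 3, 4, 5, 7} are all mutually reachable — one SCC of size 6.
{1, 6} are all mutually reachable — one SCC of size 2.
That gives 2 strongly connected components.

2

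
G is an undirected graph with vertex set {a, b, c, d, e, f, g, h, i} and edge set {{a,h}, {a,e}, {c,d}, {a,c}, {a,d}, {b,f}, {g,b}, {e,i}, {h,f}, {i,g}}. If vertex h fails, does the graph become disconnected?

No

Deleting h leaves 1 component (was 1) (its neighbors a, f remain connected to each other), so h is not a cut vertex.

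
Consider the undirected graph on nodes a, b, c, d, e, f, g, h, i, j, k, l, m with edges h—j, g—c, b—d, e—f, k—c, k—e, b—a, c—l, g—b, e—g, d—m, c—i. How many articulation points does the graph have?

5

Removing b increases the component count from 2 to 4, so b is a cut vertex.
Removing c increases the component count from 2 to 4, so c is a cut vertex.
Removing d increases the component count from 2 to 3, so d is a cut vertex.
Likewise e, g are cut vertices.
By contrast removing i leaves 2 components; it is not a cut vertex. No other vertex is a cut vertex either.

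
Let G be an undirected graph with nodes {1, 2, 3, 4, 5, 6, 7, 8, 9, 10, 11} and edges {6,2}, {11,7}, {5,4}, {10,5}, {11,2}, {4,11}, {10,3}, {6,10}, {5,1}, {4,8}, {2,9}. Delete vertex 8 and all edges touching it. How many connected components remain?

With 8 gone, the remaining components are: {1, 2, 3, 4, 5, 6, 7, 9, 10, 11}.
That is 1 component.

1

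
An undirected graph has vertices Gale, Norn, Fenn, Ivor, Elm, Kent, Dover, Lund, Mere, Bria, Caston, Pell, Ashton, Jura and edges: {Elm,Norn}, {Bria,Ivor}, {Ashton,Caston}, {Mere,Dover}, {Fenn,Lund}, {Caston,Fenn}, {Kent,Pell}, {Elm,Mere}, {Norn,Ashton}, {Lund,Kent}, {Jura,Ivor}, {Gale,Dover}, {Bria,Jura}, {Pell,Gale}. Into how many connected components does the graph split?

2

Starting from Bria we can reach Bria, Ivor, Jura. That is one component of size 3.
Starting from Elm we can reach Elm, Fenn, Gale, Kent, Lund, Mere, Norn, Pell, Dover, Ashton, Caston. That is one component of size 11.
Total: 2 components.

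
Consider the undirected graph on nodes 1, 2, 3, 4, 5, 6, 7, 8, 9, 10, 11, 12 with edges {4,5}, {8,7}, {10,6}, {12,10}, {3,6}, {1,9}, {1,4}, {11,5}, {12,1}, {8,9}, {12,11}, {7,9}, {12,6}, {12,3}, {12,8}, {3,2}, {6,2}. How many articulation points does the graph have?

Removing 12 increases the component count from 1 to 2, so 12 is a cut vertex.
By contrast removing 8 leaves 1 component; it is not a cut vertex. No other vertex is a cut vertex either.

1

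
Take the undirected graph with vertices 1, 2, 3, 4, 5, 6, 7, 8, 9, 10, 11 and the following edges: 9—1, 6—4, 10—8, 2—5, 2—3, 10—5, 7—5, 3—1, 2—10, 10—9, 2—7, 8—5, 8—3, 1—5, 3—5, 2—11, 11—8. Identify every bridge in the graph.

The edges on the cycle 10-9-1-5-10 are not bridges since each lies on that cycle.
But removing 6—4 disconnects 6 from 4 — this is a bridge.

4-6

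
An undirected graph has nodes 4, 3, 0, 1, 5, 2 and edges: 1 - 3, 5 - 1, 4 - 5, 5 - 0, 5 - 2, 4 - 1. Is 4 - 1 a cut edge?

No

After removing 4 - 1, the path 4-5-1 still connects them, so the edge is not a bridge.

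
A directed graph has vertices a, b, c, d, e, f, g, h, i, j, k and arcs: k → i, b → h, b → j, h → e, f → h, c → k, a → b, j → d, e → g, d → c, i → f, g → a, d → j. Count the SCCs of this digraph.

{a, b, c, d, e, f, g, h, i, j, k} are all mutually reachable — one SCC of size 11.
That gives 1 strongly connected component.

1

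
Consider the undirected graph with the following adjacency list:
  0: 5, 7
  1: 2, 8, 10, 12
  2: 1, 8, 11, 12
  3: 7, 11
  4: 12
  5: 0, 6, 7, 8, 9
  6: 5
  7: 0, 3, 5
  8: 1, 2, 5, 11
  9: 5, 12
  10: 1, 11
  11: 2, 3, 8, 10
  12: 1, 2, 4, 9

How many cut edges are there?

The edges on the cycle 5-8-11-3-7-5 are not bridges since each lies on that cycle.
But removing 12-4 disconnects 12 from 4; removing 6-5 disconnects 6 from 5 — these are bridges.
That makes 2 bridges.

2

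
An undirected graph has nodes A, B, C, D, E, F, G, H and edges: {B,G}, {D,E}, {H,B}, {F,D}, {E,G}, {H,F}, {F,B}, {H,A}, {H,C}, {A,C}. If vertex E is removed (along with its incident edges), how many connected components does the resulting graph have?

1

With E gone, the remaining components are: {A, B, C, D, F, G, H}.
That is 1 component.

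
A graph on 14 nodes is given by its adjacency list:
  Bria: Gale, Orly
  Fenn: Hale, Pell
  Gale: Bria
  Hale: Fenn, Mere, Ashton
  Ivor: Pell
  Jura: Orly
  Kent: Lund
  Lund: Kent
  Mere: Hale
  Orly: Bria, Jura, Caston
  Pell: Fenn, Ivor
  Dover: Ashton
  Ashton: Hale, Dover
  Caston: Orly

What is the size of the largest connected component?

7

Starting from Kent we can reach Kent, Lund. That is one component of size 2.
Starting from Bria we can reach Bria, Gale, Jura, Orly, Caston. That is one component of size 5.
Starting from Fenn we can reach Fenn, Hale, Ivor, Mere, Pell, Dover, Ashton. That is one component of size 7.
The largest has 7 vertices.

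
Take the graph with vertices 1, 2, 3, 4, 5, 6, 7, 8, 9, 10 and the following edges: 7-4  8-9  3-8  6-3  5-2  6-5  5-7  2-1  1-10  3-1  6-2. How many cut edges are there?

The edges on the cycle 6-3-1-2-6 are not bridges since each lies on that cycle.
But removing 7-4 disconnects 7 from 4; removing 8-3 disconnects 8 from 3; removing 7-5 disconnects 7 from 5; removing 8-9 disconnects 8 from 9 — these are bridges.
In total 5 edges are bridges.

5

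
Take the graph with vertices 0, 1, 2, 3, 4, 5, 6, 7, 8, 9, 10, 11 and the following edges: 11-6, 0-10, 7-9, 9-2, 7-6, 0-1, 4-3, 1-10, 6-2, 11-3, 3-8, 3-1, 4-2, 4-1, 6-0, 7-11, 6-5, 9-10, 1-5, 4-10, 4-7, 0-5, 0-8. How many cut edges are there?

The edges on the cycle 4-7-11-6-0-1-10-4 are not bridges since each lies on that cycle.
Every edge lies on some cycle, so there are no bridges.

0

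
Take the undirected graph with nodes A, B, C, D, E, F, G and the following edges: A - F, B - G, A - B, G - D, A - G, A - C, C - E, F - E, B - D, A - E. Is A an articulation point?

Yes

Deleting A raises the number of components from 1 to 2, so A is a cut vertex.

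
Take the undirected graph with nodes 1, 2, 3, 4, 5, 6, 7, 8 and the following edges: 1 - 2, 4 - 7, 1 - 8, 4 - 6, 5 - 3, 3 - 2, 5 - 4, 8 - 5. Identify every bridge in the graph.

The edges on the cycle 1-8-5-3-2-1 are not bridges since each lies on that cycle.
But removing 4 - 6 disconnects 4 from 6; removing 5 - 4 disconnects 5 from 4; removing 4 - 7 disconnects 4 from 7 — these are bridges.

4-5, 4-6, 4-7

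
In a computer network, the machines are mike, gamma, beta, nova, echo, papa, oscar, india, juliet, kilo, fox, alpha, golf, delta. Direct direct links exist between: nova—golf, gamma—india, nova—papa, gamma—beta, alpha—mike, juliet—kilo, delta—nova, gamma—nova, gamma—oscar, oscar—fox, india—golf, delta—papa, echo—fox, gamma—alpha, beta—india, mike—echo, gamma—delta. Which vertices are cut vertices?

Removing gamma increases the component count from 2 to 3, so gamma is a cut vertex.
By contrast removing oscar leaves 2 components; it is not a cut vertex. No other vertex is a cut vertex either.

gamma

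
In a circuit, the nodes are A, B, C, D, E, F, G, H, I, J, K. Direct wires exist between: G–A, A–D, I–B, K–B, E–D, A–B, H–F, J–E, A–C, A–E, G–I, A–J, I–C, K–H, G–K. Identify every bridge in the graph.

F-H, H-K

The edges on the cycle A-J-E-A are not bridges since each lies on that cycle.
But removing K–H disconnects K from H; removing F–H disconnects F from H — these are bridges.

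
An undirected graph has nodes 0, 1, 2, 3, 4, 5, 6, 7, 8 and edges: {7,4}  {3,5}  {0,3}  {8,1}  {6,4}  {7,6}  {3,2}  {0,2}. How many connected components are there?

Starting from 1 we can reach 1, 8. That is one component of size 2.
Starting from 4 we can reach 4, 6, 7. That is one component of size 3.
Starting from 0 we can reach 0, 2, 3, 5. That is one component of size 4.
Total: 3 components.

3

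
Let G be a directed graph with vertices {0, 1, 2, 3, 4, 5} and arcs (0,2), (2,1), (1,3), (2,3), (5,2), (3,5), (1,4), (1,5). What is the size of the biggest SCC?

{1, 2, 3, 5} are all mutually reachable — one SCC of size 4.
{4} is an SCC by itself.
{0} is an SCC by itself.
The largest has 4 vertices.

4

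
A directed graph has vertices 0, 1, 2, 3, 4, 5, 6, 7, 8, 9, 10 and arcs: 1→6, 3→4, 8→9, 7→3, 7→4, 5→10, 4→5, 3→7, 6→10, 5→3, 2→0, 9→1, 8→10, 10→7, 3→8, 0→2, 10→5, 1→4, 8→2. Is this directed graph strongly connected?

No

There is no directed path from 0 to 9, so the graph is not strongly connected.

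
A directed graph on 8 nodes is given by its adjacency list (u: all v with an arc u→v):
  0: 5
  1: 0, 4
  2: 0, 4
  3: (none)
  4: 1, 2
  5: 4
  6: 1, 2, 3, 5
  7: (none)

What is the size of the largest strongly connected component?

5

{0, 1, 2, 4, 5} are all mutually reachable — one SCC of size 5.
{6} is an SCC by itself.
{7} is an SCC by itself.
{3} is an SCC by itself.
The largest has 5 vertices.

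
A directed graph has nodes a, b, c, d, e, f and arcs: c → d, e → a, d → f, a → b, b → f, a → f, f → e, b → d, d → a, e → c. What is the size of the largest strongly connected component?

{a, b, c, d, e, f} are all mutually reachable — one SCC of size 6.
The largest has 6 vertices.

6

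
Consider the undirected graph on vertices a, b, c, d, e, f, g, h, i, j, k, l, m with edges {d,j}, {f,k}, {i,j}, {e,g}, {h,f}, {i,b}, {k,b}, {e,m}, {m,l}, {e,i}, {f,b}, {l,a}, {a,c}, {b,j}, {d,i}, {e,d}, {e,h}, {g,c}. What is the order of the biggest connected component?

13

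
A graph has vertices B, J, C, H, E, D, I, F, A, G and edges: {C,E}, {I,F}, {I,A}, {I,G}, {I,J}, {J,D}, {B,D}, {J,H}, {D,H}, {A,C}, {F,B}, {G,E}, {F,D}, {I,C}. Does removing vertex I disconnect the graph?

Deleting I raises the number of components from 1 to 2, so I is a cut vertex.

Yes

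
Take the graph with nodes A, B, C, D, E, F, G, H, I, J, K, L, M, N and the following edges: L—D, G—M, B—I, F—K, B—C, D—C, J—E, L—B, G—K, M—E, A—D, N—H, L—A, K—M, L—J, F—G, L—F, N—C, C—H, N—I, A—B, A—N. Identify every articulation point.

L

Removing L increases the component count from 1 to 2, so L is a cut vertex.
By contrast removing J leaves 1 component; it is not a cut vertex. No other vertex is a cut vertex either.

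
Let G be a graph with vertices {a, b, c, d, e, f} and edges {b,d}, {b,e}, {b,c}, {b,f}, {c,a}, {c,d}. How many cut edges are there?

3

The edges on the cycle b-c-d-b are not bridges since each lies on that cycle.
But removing c—a disconnects c from a; removing b—e disconnects b from e; removing b—f disconnects b from f — these are bridges.
That makes 3 bridges.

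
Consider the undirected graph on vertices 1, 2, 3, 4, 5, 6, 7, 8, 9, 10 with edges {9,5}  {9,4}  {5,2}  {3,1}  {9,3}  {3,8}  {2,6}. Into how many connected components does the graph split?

10 is isolated — a component by itself.
7 is isolated — a component by itself.
Starting from 1 we can reach 1, 2, 3, 4, 5, 6, 8, 9. That is one component of size 8.
Total: 3 components.

3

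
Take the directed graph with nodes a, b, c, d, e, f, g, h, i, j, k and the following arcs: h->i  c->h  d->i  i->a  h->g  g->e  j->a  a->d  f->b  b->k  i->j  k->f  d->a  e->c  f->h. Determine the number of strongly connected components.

{c, e, g, h} are all mutually reachable — one SCC of size 4.
{a, d, i, j} are all mutually reachable — one SCC of size 4.
{b, f, k} are all mutually reachable — one SCC of size 3.
That gives 3 strongly connected components.

3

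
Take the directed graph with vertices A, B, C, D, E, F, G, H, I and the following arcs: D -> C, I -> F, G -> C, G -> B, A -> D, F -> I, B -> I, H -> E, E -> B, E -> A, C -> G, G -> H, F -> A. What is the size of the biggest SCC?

{A, B, C, D, E, F, G, H, I} are all mutually reachable — one SCC of size 9.
The largest has 9 vertices.

9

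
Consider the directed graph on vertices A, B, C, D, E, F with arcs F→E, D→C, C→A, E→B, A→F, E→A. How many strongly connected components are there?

4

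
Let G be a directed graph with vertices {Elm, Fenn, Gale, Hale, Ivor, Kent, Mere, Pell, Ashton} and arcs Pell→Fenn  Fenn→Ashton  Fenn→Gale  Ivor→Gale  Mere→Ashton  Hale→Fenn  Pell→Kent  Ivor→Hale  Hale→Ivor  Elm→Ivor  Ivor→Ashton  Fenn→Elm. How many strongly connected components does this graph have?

6

{Elm, Fenn, Hale, Ivor} are all mutually reachable — one SCC of size 4.
{Mere} is an SCC by itself.
{Ashton} is an SCC by itself.
{Gale} is an SCC by itself.
{Pell} is an SCC by itself.
(and 1 more singleton SCC)
That gives 6 strongly connected components.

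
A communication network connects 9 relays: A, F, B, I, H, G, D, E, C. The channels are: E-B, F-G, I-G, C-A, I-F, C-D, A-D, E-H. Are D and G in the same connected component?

No

The component containing D is {A, C, D}, and G is not in it.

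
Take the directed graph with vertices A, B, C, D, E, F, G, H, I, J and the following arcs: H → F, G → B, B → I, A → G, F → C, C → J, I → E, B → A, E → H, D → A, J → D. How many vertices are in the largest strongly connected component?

10

{A, B, C, D, E, F, G, H, I, J} are all mutually reachable — one SCC of size 10.
The largest has 10 vertices.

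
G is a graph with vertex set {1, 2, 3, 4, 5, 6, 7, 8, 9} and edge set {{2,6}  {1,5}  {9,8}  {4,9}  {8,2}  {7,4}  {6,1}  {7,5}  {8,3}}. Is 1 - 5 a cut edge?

No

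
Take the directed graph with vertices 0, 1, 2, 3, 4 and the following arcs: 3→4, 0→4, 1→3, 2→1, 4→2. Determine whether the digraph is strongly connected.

No

There is no directed path from 4 to 0, so the graph is not strongly connected.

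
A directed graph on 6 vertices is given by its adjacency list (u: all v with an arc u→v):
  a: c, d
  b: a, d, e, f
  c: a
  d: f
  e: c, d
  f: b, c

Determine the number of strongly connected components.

{a, b, c, d, e, f} are all mutually reachable — one SCC of size 6.
That gives 1 strongly connected component.

1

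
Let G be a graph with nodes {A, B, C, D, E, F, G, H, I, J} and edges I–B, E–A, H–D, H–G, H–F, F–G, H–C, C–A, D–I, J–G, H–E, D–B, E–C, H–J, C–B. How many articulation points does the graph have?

Removing H increases the component count from 1 to 2, so H is a cut vertex.
By contrast removing D leaves 1 component; it is not a cut vertex. No other vertex is a cut vertex either.

1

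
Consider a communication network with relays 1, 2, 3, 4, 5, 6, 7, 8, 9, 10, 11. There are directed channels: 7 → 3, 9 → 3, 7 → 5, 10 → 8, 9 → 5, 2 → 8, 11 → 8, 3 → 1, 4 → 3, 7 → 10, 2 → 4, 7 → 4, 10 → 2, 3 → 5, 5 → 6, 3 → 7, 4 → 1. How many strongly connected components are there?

7

{2, 3, 4, 7, 10} are all mutually reachable — one SCC of size 5.
{9} is an SCC by itself.
{8} is an SCC by itself.
{11} is an SCC by itself.
{6} is an SCC by itself.
(and 2 more singleton SCCs)
That gives 7 strongly connected components.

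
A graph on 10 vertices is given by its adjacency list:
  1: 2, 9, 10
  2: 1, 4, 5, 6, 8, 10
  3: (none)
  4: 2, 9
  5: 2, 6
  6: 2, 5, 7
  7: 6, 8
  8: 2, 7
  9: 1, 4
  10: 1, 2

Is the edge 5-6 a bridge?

No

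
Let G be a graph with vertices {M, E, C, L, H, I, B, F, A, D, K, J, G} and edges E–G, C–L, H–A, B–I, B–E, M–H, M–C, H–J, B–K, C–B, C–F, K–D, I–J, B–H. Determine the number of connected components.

1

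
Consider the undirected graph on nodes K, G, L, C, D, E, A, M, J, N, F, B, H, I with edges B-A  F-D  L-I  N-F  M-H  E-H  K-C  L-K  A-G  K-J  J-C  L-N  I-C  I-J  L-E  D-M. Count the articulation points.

Removing A increases the component count from 2 to 3, so A is a cut vertex.
Removing L increases the component count from 2 to 3, so L is a cut vertex.
By contrast removing H leaves 2 components; it is not a cut vertex. No other vertex is a cut vertex either.

2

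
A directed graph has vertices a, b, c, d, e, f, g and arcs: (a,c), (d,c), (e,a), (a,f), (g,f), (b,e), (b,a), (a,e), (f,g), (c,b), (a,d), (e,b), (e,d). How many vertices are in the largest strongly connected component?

5

{a, b, c, d, e} are all mutually reachable — one SCC of size 5.
{f, g} are all mutually reachable — one SCC of size 2.
The largest has 5 vertices.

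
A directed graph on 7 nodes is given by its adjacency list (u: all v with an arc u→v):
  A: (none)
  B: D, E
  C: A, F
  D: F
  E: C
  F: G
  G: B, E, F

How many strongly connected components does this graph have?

{B, C, D, E, F, G} are all mutually reachable — one SCC of size 6.
{A} is an SCC by itself.
That gives 2 strongly connected components.

2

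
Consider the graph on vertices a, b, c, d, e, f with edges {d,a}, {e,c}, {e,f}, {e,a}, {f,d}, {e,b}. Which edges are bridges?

b-e, c-e

The edges on the cycle e-f-d-a-e are not bridges since each lies on that cycle.
But removing e-c disconnects e from c; removing e-b disconnects e from b — these are bridges.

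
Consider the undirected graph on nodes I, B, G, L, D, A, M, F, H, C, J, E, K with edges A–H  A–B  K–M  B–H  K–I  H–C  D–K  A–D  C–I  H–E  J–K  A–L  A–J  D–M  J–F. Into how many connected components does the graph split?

2

G is isolated — a component by itself.
Starting from A we can reach A, B, C, D, E, F, H, I, J, K, L, M. That is one component of size 12.
Total: 2 components.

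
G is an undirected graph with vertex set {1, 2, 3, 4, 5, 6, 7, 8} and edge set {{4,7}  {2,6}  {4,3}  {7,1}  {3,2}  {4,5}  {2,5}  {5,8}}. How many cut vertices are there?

4

Removing 2 increases the component count from 1 to 2, so 2 is a cut vertex.
Removing 4 increases the component count from 1 to 2, so 4 is a cut vertex.
Removing 5 increases the component count from 1 to 2, so 5 is a cut vertex.
Likewise 7 is a cut vertex.
By contrast removing 3 leaves 1 component; it is not a cut vertex. No other vertex is a cut vertex either.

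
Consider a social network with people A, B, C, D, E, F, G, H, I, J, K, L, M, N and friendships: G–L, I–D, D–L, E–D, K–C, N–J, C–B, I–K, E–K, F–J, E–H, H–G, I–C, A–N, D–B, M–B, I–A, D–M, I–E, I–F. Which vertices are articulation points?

Removing I increases the component count from 1 to 2, so I is a cut vertex.
By contrast removing F leaves 1 component; it is not a cut vertex. No other vertex is a cut vertex either.

I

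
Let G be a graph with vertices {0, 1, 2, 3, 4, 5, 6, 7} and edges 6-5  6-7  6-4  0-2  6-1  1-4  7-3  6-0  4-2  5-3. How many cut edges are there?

The edges on the cycle 6-0-2-4-6 are not bridges since each lies on that cycle.
Every edge lies on some cycle, so there are no bridges.

0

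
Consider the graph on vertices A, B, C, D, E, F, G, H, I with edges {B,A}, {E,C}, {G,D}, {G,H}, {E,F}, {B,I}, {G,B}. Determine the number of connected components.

Starting from C we can reach C, E, F. That is one component of size 3.
Starting from A we can reach A, B, D, G, H, I. That is one component of size 6.
Total: 2 components.

2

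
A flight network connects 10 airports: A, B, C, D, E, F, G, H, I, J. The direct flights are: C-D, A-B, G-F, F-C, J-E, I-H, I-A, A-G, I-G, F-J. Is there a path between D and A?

From D we can reach A, B, C, D, E, F, G, H, I, J, which includes A.

Yes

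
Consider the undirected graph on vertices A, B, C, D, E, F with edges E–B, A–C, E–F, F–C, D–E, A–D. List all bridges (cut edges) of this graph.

The edges on the cycle A-D-E-F-C-A are not bridges since each lies on that cycle.
But removing E–B disconnects E from B — this is a bridge.

B-E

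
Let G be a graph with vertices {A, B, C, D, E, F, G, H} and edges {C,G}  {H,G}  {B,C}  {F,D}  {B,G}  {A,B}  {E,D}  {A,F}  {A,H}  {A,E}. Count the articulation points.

Removing A increases the component count from 1 to 2, so A is a cut vertex.
By contrast removing B leaves 1 component; it is not a cut vertex. No other vertex is a cut vertex either.

1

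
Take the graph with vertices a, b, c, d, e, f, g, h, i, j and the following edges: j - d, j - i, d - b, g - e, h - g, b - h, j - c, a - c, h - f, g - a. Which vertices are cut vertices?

Removing g increases the component count from 1 to 2, so g is a cut vertex.
Removing h increases the component count from 1 to 2, so h is a cut vertex.
Removing j increases the component count from 1 to 2, so j is a cut vertex.
By contrast removing d leaves 1 component; it is not a cut vertex. No other vertex is a cut vertex either.

g, h, j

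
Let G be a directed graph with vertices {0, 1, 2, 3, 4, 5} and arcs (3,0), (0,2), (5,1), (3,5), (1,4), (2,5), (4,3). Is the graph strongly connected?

From 1 we can reach every vertex (0, 1, 2, 3, 4, 5), and every vertex can reach 1 (0, 1, 2, 3, 4, 5). So the whole graph is one strongly connected component.

Yes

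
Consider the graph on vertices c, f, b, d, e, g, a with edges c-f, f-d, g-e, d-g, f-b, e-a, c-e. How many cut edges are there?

The edges on the cycle c-f-d-g-e-c are not bridges since each lies on that cycle.
But removing f-b disconnects f from b; removing e-a disconnects e from a — these are bridges.
That makes 2 bridges.

2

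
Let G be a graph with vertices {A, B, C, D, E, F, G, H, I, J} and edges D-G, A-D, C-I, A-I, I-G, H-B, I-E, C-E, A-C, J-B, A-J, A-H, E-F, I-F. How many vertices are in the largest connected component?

Starting from A we can reach A, B, C, D, E, F, G, H, I, J. That is one component of size 10.
The largest has 10 vertices.

10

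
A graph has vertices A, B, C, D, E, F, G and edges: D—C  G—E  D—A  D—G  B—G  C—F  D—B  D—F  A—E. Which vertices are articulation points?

D

Removing D increases the component count from 1 to 2, so D is a cut vertex.
By contrast removing G leaves 1 component; it is not a cut vertex. No other vertex is a cut vertex either.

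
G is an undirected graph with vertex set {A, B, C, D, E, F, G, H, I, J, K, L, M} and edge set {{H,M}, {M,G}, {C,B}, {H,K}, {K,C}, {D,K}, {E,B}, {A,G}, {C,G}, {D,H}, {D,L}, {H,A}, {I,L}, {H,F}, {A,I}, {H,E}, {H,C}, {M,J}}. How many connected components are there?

Starting from A we can reach A, B, C, D, E, F, G, H, I, J, K, L, M. That is one component of size 13.
Total: 1 component.

1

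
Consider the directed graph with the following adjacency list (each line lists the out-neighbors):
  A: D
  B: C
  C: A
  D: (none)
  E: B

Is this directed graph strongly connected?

There is no directed path from B to E, so the graph is not strongly connected.

No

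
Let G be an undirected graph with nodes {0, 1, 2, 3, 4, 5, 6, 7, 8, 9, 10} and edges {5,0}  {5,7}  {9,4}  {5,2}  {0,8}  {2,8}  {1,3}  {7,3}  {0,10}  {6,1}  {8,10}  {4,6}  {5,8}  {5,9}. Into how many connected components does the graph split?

Starting from 0 we can reach 0, 1, 2, 3, 4, 5, 6, 7, 8, 9, 10. That is one component of size 11.
Total: 1 component.

1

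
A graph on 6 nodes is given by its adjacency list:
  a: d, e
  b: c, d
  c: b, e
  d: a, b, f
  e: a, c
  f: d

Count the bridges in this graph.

The edges on the cycle d-a-e-c-b-d are not bridges since each lies on that cycle.
But removing d-f disconnects d from f — this is a bridge.

1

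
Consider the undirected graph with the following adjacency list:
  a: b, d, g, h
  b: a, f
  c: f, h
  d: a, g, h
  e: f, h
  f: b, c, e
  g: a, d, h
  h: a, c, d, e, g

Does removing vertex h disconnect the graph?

Deleting h leaves 1 component (was 1) (its neighbors a, c, d, e, g remain connected to each other), so h is not a cut vertex.

No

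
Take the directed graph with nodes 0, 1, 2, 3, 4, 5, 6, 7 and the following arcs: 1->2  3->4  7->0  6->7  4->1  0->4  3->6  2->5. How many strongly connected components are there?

{4} is an SCC by itself.
{1} is an SCC by itself.
{6} is an SCC by itself.
{2} is an SCC by itself.
{7} is an SCC by itself.
(and 3 more singleton SCCs)
That gives 8 strongly connected components.

8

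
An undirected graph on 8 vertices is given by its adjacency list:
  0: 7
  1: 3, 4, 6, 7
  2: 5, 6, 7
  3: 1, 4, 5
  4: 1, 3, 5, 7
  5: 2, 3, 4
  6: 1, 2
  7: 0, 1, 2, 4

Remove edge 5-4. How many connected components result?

1

5 and 4 are still connected via 5-3-4, so the component count stays at 1.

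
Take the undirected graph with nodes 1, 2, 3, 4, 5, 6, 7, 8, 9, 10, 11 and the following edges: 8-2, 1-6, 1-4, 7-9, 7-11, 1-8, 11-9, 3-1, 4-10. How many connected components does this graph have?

5 is isolated — a component by itself.
Starting from 7 we can reach 7, 9, 11. That is one component of size 3.
Starting from 1 we can reach 1, 2, 3, 4, 6, 8, 10. That is one component of size 7.
Total: 3 components.

3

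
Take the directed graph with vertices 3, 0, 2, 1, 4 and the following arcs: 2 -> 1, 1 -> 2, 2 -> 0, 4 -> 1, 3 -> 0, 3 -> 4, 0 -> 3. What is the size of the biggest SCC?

{0, 1, 2, 3, 4} are all mutually reachable — one SCC of size 5.
The largest has 5 vertices.

5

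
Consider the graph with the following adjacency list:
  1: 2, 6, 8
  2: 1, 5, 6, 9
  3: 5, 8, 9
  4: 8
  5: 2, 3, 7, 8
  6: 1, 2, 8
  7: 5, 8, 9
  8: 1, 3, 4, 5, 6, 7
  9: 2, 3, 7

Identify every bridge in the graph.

4-8

The edges on the cycle 8-3-5-8 are not bridges since each lies on that cycle.
But removing 4-8 disconnects 4 from 8 — this is a bridge.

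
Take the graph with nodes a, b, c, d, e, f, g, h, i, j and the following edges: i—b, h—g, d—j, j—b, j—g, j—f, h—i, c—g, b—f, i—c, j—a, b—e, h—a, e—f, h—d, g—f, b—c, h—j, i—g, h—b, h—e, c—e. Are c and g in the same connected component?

Yes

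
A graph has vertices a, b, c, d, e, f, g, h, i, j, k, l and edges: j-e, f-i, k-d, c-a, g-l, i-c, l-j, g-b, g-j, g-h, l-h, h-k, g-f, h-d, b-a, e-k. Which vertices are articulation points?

g

Removing g increases the component count from 1 to 2, so g is a cut vertex.
By contrast removing b leaves 1 component; it is not a cut vertex. No other vertex is a cut vertex either.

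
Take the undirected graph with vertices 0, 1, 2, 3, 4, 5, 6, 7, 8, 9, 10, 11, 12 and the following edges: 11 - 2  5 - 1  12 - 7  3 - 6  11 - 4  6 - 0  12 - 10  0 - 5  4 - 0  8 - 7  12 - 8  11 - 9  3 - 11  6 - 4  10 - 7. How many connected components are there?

2

Starting from 7 we can reach 7, 8, 10, 12. That is one component of size 4.
Starting from 0 we can reach 0, 1, 2, 3, 4, 5, 6, 9, 11. That is one component of size 9.
Total: 2 components.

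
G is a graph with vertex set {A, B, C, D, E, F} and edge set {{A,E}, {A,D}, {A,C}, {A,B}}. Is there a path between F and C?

The component containing F is {F}, and C is not in it.

No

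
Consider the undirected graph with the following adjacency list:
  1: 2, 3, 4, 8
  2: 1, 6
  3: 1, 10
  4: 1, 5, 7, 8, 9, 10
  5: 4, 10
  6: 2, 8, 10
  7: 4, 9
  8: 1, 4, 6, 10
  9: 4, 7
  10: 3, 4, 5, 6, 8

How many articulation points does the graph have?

1

Removing 4 increases the component count from 1 to 2, so 4 is a cut vertex.
By contrast removing 2 leaves 1 component; it is not a cut vertex. No other vertex is a cut vertex either.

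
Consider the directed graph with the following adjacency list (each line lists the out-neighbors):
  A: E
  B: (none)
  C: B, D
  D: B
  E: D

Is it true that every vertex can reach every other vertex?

No

There is no directed path from B to D, so the graph is not strongly connected.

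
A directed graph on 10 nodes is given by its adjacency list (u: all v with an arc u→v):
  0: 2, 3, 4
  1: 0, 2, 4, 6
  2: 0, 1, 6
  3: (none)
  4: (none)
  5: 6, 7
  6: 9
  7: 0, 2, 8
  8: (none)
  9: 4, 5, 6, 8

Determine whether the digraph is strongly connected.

No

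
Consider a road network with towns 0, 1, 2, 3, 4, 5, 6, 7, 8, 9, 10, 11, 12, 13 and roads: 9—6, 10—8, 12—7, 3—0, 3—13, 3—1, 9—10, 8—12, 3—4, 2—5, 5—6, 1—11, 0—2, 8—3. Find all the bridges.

1-11, 1-3, 12-7, 12-8, 13-3, 3-4

The edges on the cycle 9-10-8-3-0-2-5-6-9 are not bridges since each lies on that cycle.
But removing 8—12 disconnects 8 from 12; removing 1—3 disconnects 1 from 3; removing 3—4 disconnects 3 from 4; removing 13—3 disconnects 13 from 3 — these are bridges.
In total 6 edges are bridges.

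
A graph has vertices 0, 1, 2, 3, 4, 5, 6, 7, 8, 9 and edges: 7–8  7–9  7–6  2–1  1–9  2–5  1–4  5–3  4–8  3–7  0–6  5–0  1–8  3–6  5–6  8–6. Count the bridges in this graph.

0

The edges on the cycle 2-5-3-7-6-8-4-1-2 are not bridges since each lies on that cycle.
Every edge lies on some cycle, so there are no bridges.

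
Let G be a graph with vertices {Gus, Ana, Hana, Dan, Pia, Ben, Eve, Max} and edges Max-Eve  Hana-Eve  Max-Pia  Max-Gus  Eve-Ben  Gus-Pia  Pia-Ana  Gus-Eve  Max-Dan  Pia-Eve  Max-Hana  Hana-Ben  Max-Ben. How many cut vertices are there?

2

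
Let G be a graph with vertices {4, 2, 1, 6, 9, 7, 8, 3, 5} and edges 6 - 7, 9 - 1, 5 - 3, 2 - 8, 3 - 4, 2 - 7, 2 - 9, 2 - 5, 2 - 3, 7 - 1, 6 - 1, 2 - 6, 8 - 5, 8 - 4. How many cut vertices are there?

Removing 2 increases the component count from 1 to 2, so 2 is a cut vertex.
By contrast removing 4 leaves 1 component; it is not a cut vertex. No other vertex is a cut vertex either.

1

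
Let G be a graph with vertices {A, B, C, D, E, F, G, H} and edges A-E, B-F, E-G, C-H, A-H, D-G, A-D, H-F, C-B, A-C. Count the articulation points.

1

Removing A increases the component count from 1 to 2, so A is a cut vertex.
By contrast removing F leaves 1 component; it is not a cut vertex. No other vertex is a cut vertex either.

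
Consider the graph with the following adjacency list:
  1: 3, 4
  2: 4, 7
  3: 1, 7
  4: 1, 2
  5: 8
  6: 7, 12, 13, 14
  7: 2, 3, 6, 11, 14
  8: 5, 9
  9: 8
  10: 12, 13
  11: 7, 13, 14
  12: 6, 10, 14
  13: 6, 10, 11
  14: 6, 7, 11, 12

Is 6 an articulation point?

No

Deleting 6 leaves 2 components (was 2), so 6 is not a cut vertex.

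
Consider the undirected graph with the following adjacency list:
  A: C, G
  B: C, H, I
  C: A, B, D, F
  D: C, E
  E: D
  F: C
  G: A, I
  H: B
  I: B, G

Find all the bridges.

B-H, C-D, C-F, D-E

The edges on the cycle I-B-C-A-G-I are not bridges since each lies on that cycle.
But removing E-D disconnects E from D; removing C-F disconnects C from F; removing B-H disconnects B from H; removing C-D disconnects C from D — these are bridges.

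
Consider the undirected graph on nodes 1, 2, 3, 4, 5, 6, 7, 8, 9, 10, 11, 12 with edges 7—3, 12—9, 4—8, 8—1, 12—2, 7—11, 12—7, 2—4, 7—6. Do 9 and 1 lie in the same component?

Yes

From 9 we can reach 1, 2, 3, 4, 6, 7, 8, 9, 11, 12, which includes 1.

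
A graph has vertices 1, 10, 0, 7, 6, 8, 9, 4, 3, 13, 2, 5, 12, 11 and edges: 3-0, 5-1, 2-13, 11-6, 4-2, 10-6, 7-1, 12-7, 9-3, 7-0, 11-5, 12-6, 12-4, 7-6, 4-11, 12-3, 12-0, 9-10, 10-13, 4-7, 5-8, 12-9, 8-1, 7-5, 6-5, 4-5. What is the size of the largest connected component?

Starting from 0 we can reach 0, 1, 2, 3, 4, 5, 6, 7, 8, 9, 10, 11, 12, 13. That is one component of size 14.
The largest has 14 vertices.

14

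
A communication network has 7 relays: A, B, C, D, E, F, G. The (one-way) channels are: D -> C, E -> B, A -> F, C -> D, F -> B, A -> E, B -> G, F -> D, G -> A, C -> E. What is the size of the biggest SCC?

{A, B, C, D, E, F, G} are all mutually reachable — one SCC of size 7.
The largest has 7 vertices.

7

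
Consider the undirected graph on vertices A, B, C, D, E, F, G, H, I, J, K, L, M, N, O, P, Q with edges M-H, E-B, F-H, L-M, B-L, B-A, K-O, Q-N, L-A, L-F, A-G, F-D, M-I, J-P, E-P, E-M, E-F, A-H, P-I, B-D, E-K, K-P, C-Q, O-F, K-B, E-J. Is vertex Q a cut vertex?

Yes

Deleting Q raises the number of components from 2 to 3, so Q is a cut vertex.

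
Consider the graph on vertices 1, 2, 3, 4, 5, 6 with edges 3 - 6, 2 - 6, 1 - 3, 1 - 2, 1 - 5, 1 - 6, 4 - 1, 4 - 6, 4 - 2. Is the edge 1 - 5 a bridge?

Yes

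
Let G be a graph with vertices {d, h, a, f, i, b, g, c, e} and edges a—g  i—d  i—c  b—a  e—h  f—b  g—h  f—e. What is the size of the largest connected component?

Starting from c we can reach c, d, i. That is one component of size 3.
Starting from a we can reach a, b, e, f, g, h. That is one component of size 6.
The largest has 6 vertices.

6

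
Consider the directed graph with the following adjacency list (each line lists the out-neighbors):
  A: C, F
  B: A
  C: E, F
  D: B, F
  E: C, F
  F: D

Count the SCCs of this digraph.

1

{A, B, C, D, E, F} are all mutually reachable — one SCC of size 6.
That gives 1 strongly connected component.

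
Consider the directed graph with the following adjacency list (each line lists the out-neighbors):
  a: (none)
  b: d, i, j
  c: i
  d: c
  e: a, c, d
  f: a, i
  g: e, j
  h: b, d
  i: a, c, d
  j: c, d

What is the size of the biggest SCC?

3

{c, d, i} are all mutually reachable — one SCC of size 3.
{h} is an SCC by itself.
{f} is an SCC by itself.
{j} is an SCC by itself.
{b} is an SCC by itself.
(and 3 more singleton SCCs)
The largest has 3 vertices.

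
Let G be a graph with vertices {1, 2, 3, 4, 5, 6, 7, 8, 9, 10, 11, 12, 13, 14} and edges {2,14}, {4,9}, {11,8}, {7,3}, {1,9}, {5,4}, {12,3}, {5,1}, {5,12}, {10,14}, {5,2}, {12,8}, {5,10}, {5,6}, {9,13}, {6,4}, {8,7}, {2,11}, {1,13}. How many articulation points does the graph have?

Removing 5 increases the component count from 1 to 2, so 5 is a cut vertex.
By contrast removing 1 leaves 1 component; it is not a cut vertex. No other vertex is a cut vertex either.

1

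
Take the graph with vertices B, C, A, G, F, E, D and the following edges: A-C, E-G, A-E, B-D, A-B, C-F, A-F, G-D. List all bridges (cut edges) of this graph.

none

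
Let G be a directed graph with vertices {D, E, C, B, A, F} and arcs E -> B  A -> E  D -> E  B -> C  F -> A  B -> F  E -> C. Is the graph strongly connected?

No

There is no directed path from C to B, so the graph is not strongly connected.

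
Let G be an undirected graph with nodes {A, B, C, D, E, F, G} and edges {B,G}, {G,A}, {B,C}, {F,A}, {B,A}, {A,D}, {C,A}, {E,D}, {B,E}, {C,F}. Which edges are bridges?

none

The edges on the cycle B-G-A-D-E-B are not bridges since each lies on that cycle.
Every edge lies on some cycle, so there are no bridges.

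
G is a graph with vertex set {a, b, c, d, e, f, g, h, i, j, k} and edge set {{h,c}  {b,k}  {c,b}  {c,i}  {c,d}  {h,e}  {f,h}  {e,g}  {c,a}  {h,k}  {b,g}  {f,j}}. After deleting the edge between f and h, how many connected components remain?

2

Before removal there is 1 component.
f–h is a bridge — removing it separates f's side from h's side.
After removal: 2 components.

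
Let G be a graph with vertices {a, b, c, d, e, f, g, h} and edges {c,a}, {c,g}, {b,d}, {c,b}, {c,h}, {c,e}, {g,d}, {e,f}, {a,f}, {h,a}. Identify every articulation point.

c

Removing c increases the component count from 1 to 2, so c is a cut vertex.
By contrast removing e leaves 1 component; it is not a cut vertex. No other vertex is a cut vertex either.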